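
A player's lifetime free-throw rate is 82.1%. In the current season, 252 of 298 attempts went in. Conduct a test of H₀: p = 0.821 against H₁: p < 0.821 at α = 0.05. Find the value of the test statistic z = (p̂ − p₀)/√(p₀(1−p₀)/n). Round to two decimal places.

z = 1.11

p̂ = 252/298 = 0.8456.
SE = √(p₀(1−p₀)/n) = √(0.14696/298) = 0.0222.
z = (0.8456 − 0.821)/0.0222 = 0.0246/0.0222 = 1.11.
p-value = P(Z < 1.109) ≈ 0.8664; since p > α = 0.05, fail to reject H₀.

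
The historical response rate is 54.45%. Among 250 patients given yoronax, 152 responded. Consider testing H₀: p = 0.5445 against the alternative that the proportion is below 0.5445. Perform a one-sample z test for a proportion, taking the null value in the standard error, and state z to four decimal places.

p̂ = 152/250 ≈ 0.6080000.
SE = √(p₀(1−p₀)/n) = √(0.24802/250) = 0.0314973.
z = (0.6080000 − 0.5445)/0.0314973 = 0.0635000/0.0314973 = 2.0160.
p-value = P(Z < 2.016) ≈ 0.9781.

z = 2.0160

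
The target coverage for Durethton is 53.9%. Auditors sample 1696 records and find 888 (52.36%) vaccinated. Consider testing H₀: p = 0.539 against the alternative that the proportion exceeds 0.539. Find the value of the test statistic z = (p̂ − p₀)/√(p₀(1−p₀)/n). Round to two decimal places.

p̂ = 888/1696 ≈ 0.5236.
SE = √(p₀(1−p₀)/n) = √(0.24848/1696) = 0.0121.
z = (0.5236 − 0.539)/0.0121 = -0.0154/0.0121 = -1.27.
p-value = P(Z > -1.274) ≈ 0.8986.

z = -1.27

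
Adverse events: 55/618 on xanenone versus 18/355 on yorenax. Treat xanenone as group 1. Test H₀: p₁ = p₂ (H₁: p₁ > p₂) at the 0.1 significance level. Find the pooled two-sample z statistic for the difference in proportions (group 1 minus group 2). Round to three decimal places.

p̂₁ = 55/618 = 0.088997, p̂₂ = 18/355 = 0.050704.
Pooled p̂ = (55+18)/(618+355) = 73/973 = 0.075026.
SE = √(0.0693968 × 0.00443502) = 0.017544.
z = (0.088997 − 0.050704)/0.017544 = 0.038293/0.017544 = 2.183.
p-value = P(Z > 2.183) ≈ 0.0145, so at α = 0.1 we reject H₀.

z = 2.183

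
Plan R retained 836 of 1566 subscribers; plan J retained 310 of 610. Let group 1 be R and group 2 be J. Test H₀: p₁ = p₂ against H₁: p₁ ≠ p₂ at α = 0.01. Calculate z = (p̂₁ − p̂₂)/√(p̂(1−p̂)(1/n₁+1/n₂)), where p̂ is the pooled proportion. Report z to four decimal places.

z = 1.0763

p̂₁ = 836/1566 = 0.5338442, p̂₂ = 310/610 = 0.5081967.
Pooled p̂ = (836+310)/(1566+610) = 1146/2176 = 0.5266544.
SE = √(p̂(1−p̂)(1/n₁+1/n₂)) = √(0.5266544·0.4733456·0.00227791) = √(0.00056786) = 0.0238298.
z = (0.5338442 − 0.5081967)/0.0238298 = 0.0256475/0.0238298 = 1.0763.
Two-sided p-value ≈ 2·Φ(−1.076) = 0.2818. With α = 0.01, fail to reject H₀.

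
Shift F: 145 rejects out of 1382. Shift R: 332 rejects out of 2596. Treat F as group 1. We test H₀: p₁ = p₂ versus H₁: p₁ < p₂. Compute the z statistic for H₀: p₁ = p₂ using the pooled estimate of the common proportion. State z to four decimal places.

p̂₁ = 145/1382 = 0.1049204, p̂₂ = 332/2596 = 0.1278891.
Pooled p̂ = (145+332)/(1382+2596) = 477/3978 = 0.1199095.
SE = √(p̂(1−p̂)(1/n₁+1/n₂)) = √(0.1199095·0.8800905·0.0011088) = √(0.000117013) = 0.0108172.
z = (0.1049204 − 0.1278891)/0.0108172 = -0.0229687/0.0108172 = -2.1233.
p-value = P(Z < -2.123) ≈ 0.0169.

z = -2.1233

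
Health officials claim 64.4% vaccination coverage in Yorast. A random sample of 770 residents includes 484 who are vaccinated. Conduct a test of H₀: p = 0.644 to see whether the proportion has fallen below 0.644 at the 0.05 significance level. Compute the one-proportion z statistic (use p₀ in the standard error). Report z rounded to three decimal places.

p̂ = 484/770 = 0.62857.
SE = √(p₀(1−p₀)/n) = √(0.22926/770) = 0.01726.
z = (0.62857 − 0.644)/0.01726 = -0.01543/0.01726 = -0.894.
p-value = P(Z < -0.894) ≈ 0.1856. With α = 0.05, fail to reject H₀.

z = -0.894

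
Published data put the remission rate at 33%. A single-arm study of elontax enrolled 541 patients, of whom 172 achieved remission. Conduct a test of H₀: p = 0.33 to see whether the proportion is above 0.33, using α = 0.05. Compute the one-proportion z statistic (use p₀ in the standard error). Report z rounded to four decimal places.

p̂ = 172/541 ≈ 0.317930.
SE = √(p₀(1−p₀)/n) = √(0.2211/541) = 0.020216.
z = (0.317930 − 0.33)/0.020216 = -0.012070/0.020216 = -0.5971.
p-value = P(Z > -0.597) ≈ 0.7248. With α = 0.05, fail to reject H₀.

z = -0.5971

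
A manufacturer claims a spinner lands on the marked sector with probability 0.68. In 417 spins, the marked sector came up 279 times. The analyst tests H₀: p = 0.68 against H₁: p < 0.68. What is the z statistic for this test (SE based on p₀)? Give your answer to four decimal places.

z = -0.4787

p̂ = 279/417 ≈ 0.669065.
Standard error under H₀: √(0.68×0.32/417) = 0.022843.
z = (0.669065 − 0.68)/0.022843 = -0.010935/0.022843 = -0.4787.
p-value = P(Z < -0.479) ≈ 0.3161.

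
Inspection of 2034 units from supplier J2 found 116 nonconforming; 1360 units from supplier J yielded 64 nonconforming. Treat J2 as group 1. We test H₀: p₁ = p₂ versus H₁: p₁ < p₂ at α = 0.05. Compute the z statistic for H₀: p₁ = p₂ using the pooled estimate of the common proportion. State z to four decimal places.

p̂₁ = 116/2034 ≈ 0.0570305, p̂₂ = 64/1360 ≈ 0.0470588.
Pooled p̂ = (116+64)/(2034+1360) = 180/3394 = 0.0530348.
SE = √(0.0502221 × 0.00122694) = 0.0078498.
z = (0.0570305 − 0.0470588)/0.0078498 = 0.0099717/0.0078498 = 1.2703.
p-value = P(Z < 1.270) ≈ 0.8980. With α = 0.05, fail to reject H₀.

z = 1.2703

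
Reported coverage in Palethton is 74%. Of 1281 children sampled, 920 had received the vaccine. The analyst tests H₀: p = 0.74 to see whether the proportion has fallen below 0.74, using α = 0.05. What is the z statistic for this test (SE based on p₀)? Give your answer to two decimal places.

z = -1.78

p̂ = 920/1281 ≈ 0.71819.
SE = √(p₀(1−p₀)/n) = √(0.1924/1281) = 0.01226.
z = (0.71819 − 0.74)/0.01226 = -0.02181/0.01226 = -1.78.
p-value = P(Z < -1.780) ≈ 0.0376. With α = 0.05, reject H₀.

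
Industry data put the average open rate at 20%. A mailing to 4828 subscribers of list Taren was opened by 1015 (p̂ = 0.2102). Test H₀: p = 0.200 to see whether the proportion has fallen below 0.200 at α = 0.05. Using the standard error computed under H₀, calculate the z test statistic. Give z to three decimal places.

z = 1.777

p̂ = 1015/4828 = 0.210232.
Under H₀, SE = √(0.2·0.8/4828) = √(3.314e-05) = 0.005757.
z = (0.210232 − 0.2)/0.005757 = 0.010232/0.005757 = 1.777.
p-value = P(Z < 1.777) ≈ 0.9622. With α = 0.05, fail to reject H₀.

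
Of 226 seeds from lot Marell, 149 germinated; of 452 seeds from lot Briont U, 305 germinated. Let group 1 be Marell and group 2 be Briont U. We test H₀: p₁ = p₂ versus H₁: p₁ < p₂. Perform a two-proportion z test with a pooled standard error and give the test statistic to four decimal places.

p̂₁ = 149/226 ≈ 0.659292, p̂₂ = 305/452 ≈ 0.674779.
Pooled p̂ = (149+305)/(226+452) = 454/678 = 0.669617.
SE = √(0.22123 × 0.00663717) = 0.038319.
z = (0.659292 − 0.674779)/0.038319 = -0.015487/0.038319 = -0.4042.

z = -0.4042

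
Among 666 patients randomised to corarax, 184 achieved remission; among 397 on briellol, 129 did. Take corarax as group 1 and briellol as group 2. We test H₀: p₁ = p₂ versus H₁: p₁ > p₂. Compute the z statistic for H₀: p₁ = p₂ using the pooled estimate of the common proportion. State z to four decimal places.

z = -1.6837

p̂₁ = 184/666 = 0.2762763, p̂₂ = 129/397 = 0.3249370.
Pooled p̂ = (184+129)/(666+397) = 313/1063 = 0.2944497.
SE = √(0.207749 × 0.00402039) = 0.0289004.
z = (0.2762763 − 0.3249370)/0.0289004 = -0.0486607/0.0289004 = -1.6837.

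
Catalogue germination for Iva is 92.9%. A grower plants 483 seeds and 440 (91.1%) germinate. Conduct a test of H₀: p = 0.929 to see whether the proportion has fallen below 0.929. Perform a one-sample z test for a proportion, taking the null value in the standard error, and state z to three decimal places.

z = -1.543

p̂ = 440/483 ≈ 0.910973.
Under H₀, SE = √(0.929·0.071/483) = √(0.000136561) = 0.011686.
z = (0.910973 − 0.929)/0.011686 = -0.018027/0.011686 = -1.543.
p-value = P(Z < -1.543) ≈ 0.0615.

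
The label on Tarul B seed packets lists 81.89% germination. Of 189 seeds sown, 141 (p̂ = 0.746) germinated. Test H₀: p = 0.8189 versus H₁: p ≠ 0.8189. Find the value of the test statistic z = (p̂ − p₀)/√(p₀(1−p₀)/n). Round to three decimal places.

p̂ = 141/189 = 0.746032.
SE = √(p₀(1−p₀)/n) = √(0.1483/189) = 0.028012.
z = (0.746032 − 0.8189)/0.028012 = -0.072868/0.028012 = -2.601.
p-value = 2·P(Z > 2.601) ≈ 0.0093.

z = -2.601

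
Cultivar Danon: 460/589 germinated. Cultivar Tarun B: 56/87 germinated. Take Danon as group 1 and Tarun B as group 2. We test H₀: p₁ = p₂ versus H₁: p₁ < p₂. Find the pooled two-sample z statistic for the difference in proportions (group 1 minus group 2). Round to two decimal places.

p̂₁ = 460/589 ≈ 0.7810, p̂₂ = 56/87 ≈ 0.6437.
Pooled p̂ = (460+56)/(589+87) = 516/676 = 0.7633.
SE = √(p̂(1−p̂)(1/n₁+1/n₂)) = √(0.7633·0.2367·0.013192) = √(0.00238335) = 0.0488.
z = (0.7810 − 0.6437)/0.0488 = 0.1373/0.0488 = 2.81.

z = 2.81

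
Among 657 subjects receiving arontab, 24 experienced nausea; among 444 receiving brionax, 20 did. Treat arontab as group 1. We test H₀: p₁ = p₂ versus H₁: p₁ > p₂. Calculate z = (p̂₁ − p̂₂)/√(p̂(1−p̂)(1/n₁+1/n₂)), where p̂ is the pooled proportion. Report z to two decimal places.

z = -0.71

p̂₁ = 24/657 ≈ 0.0365, p̂₂ = 20/444 ≈ 0.0450.
Pooled p̂ = (24+20)/(657+444) = 44/1101 = 0.0400.
SE = √(p̂(1−p̂)(1/n₁+1/n₂)) = √(0.0400·0.9600·0.00377432) = √(0.000144808) = 0.0120.
z = (0.0365 − 0.0450)/0.0120 = -0.0085/0.0120 = -0.71.
p-value = P(Z > -0.708) ≈ 0.7604.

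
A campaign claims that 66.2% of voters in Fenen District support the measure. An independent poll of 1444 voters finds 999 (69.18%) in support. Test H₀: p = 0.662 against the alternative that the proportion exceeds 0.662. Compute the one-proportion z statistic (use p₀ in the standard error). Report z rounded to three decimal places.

p̂ = 999/1444 ≈ 0.69183.
SE = √(p₀(1−p₀)/n) = √(0.22376/1444) = 0.01245.
z = (0.69183 − 0.662)/0.01245 = 0.02983/0.01245 = 2.396.
p-value = P(Z > 2.396) ≈ 0.0083.

z = 2.396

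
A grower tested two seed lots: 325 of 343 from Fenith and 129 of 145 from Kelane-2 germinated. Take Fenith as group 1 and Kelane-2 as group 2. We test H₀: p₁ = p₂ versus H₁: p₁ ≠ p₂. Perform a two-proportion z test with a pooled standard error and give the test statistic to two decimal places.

z = 2.29

p̂₁ = 325/343 ≈ 0.9475, p̂₂ = 129/145 ≈ 0.8897.
Pooled p̂ = (325+129)/(343+145) = 454/488 = 0.9303.
SE = √(p̂(1−p̂)(1/n₁+1/n₂)) = √(0.9303·0.0697·0.009812) = √(0.000635994) = 0.0252.
z = (0.9475 − 0.8897)/0.0252 = 0.0578/0.0252 = 2.29.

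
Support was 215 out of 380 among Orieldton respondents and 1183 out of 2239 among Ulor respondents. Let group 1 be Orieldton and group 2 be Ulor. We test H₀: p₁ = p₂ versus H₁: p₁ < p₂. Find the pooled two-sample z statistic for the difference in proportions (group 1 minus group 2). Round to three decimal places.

z = 1.352

p̂₁ = 215/380 ≈ 0.56579, p̂₂ = 1183/2239 ≈ 0.52836.
Pooled p̂ = (215+1183)/(380+2239) = 1398/2619 = 0.53379.
SE = √(p̂(1−p̂)(1/n₁+1/n₂)) = √(0.53379·0.46621·0.00307821) = √(0.000766037) = 0.02768.
z = (0.56579 − 0.52836)/0.02768 = 0.03743/0.02768 = 1.352.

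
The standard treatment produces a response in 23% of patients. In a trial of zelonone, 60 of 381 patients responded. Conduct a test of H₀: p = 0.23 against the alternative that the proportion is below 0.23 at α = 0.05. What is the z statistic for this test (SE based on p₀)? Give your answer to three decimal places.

p̂ = 60/381 = 0.15748.
Under H₀, SE = √(0.23·0.77/381) = √(0.000464829) = 0.02156.
z = (0.15748 − 0.23)/0.02156 = -0.07252/0.02156 = -3.364.
p-value = P(Z < -3.364) ≈ 0.0004, so at α = 0.05 we reject H₀.

z = -3.364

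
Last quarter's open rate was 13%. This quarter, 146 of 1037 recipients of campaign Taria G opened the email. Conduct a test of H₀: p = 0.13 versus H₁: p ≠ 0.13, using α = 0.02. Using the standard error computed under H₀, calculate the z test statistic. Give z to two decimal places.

p̂ = 146/1037 ≈ 0.14079.
Under H₀, SE = √(0.13·0.87/1037) = √(0.000109065) = 0.01044.
z = (0.14079 − 0.13)/0.01044 = 0.01079/0.01044 = 1.03.
p-value = 2·P(Z > 1.033) ≈ 0.3015; since p > α = 0.02, fail to reject H₀.

z = 1.03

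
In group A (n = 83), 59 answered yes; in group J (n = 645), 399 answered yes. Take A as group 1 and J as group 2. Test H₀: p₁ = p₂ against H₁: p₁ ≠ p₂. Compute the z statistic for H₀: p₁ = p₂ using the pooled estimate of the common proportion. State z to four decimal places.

p̂₁ = 59/83 ≈ 0.710843, p̂₂ = 399/645 ≈ 0.618605.
Pooled p̂ = (59+399)/(83+645) = 458/728 = 0.629121.
SE = √(0.233328 × 0.0135986) = 0.056329.
z = (0.710843 − 0.618605)/0.056329 = 0.092238/0.056329 = 1.6375.
p-value = 2·P(Z > 1.638) ≈ 0.1015.

z = 1.6375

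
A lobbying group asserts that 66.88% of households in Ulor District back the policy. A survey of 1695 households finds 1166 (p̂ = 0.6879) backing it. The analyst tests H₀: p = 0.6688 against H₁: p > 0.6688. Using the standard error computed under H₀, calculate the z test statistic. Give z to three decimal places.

p̂ = 1166/1695 = 0.687906.
SE = √(p₀(1−p₀)/n) = √(0.22151/1695) = 0.011432.
z = (0.687906 − 0.6688)/0.011432 = 0.019106/0.011432 = 1.671.

z = 1.671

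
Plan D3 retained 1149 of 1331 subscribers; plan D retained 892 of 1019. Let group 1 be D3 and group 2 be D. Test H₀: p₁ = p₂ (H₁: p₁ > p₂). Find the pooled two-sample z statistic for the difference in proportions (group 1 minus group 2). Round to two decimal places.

z = -0.86

p̂₁ = 1149/1331 ≈ 0.8633, p̂₂ = 892/1019 ≈ 0.8754.
Pooled p̂ = (1149+892)/(1331+1019) = 2041/2350 = 0.8685.
SE = √(0.1142 × 0.00173267) = 0.0141.
z = (0.8633 − 0.8754)/0.0141 = -0.0121/0.0141 = -0.86.
p-value = P(Z > -0.861) ≈ 0.8053.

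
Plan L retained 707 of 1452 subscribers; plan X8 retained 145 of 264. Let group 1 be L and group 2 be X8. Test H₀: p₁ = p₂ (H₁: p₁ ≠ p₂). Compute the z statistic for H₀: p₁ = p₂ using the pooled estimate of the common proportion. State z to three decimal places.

z = -1.863

p̂₁ = 707/1452 = 0.48691, p̂₂ = 145/264 = 0.54924.
Pooled p̂ = (707+145)/(1452+264) = 852/1716 = 0.49650.
SE = √(0.249988 × 0.00447658) = 0.03345.
z = (0.48691 − 0.54924)/0.03345 = -0.06233/0.03345 = -1.863.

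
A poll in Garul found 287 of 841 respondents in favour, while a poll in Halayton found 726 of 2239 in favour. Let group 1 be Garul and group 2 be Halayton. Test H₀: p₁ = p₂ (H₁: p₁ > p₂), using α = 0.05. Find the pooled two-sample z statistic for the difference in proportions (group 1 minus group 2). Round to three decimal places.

z = 0.895

p̂₁ = 287/841 ≈ 0.34126, p̂₂ = 726/2239 ≈ 0.32425.
Pooled p̂ = (287+726)/(841+2239) = 1013/3080 = 0.32890.
SE = √(p̂(1−p̂)(1/n₁+1/n₂)) = √(0.32890·0.67110·0.00163569) = √(0.000361035) = 0.01900.
z = (0.34126 − 0.32425)/0.01900 = 0.01701/0.01900 = 0.895.
p-value = P(Z > 0.895) ≈ 0.1854. With α = 0.05, fail to reject H₀.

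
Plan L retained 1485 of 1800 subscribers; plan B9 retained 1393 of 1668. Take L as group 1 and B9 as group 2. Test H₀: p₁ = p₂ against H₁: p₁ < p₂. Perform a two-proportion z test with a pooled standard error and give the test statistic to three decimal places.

z = -0.793

p̂₁ = 1485/1800 = 0.82500, p̂₂ = 1393/1668 = 0.83513.
Pooled p̂ = (1485+1393)/(1800+1668) = 2878/3468 = 0.82987.
SE = √(p̂(1−p̂)(1/n₁+1/n₂)) = √(0.82987·0.17013·0.00115508) = √(0.000163078) = 0.01277.
z = (0.82500 − 0.83513)/0.01277 = -0.01013/0.01277 = -0.793.
p-value = P(Z < -0.793) ≈ 0.2138.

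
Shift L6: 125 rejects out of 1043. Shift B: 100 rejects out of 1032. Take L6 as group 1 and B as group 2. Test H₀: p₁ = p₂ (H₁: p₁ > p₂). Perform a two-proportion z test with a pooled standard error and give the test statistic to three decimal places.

p̂₁ = 125/1043 ≈ 0.11985, p̂₂ = 100/1032 ≈ 0.09690.
Pooled p̂ = (125+100)/(1043+1032) = 225/2075 = 0.10843.
SE = √(0.0966759 × 0.00192777) = 0.01365.
z = (0.11985 − 0.09690)/0.01365 = 0.02295/0.01365 = 1.681.
p-value = P(Z > 1.681) ≈ 0.0464.

z = 1.681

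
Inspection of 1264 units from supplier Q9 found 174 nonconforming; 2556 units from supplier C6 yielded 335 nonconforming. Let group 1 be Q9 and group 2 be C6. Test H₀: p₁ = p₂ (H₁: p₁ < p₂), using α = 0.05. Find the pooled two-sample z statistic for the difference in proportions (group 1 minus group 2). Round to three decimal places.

p̂₁ = 174/1264 = 0.137658, p̂₂ = 335/2556 = 0.131064.
Pooled p̂ = (174+335)/(1264+2556) = 509/3820 = 0.133246.
SE = √(0.115492 × 0.00118238) = 0.011686.
z = (0.137658 − 0.131064)/0.011686 = 0.006594/0.011686 = 0.564.
p-value = P(Z < 0.564) ≈ 0.7137; since p > α = 0.05, fail to reject H₀.

z = 0.564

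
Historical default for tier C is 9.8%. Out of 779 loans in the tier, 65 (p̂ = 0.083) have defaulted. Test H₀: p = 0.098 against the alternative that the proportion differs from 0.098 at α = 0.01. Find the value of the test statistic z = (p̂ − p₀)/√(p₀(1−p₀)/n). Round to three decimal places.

p̂ = 65/779 ≈ 0.08344.
SE = √(p₀(1−p₀)/n) = √(0.088396/779) = 0.01065.
z = (0.08344 − 0.098)/0.01065 = -0.01456/0.01065 = -1.367.
p-value = 2·P(Z > 1.367) ≈ 0.1717. With α = 0.01, fail to reject H₀.

z = -1.367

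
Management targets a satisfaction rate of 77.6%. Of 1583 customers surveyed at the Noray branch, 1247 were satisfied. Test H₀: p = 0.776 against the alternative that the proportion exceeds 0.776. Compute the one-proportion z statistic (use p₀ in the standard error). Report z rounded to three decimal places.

z = 1.121

p̂ = 1247/1583 ≈ 0.787745.
Standard error under H₀: √(0.776×0.224/1583) = 0.010479.
z = (0.787745 − 0.776)/0.010479 = 0.011745/0.010479 = 1.121.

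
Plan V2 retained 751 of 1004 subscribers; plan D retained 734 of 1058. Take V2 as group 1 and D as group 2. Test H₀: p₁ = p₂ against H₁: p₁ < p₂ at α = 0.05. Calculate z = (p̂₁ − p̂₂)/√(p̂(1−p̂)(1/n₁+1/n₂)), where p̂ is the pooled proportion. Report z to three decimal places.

z = 2.743

p̂₁ = 751/1004 = 0.74801, p̂₂ = 734/1058 = 0.69376.
Pooled p̂ = (751+734)/(1004+1058) = 1485/2062 = 0.72017.
SE = √(p̂(1−p̂)(1/n₁+1/n₂)) = √(0.72017·0.27983·0.0019412) = √(0.000391196) = 0.01978.
z = (0.74801 − 0.69376)/0.01978 = 0.05425/0.01978 = 2.743.
p-value = P(Z < 2.743) ≈ 0.9970; since p > α = 0.05, fail to reject H₀.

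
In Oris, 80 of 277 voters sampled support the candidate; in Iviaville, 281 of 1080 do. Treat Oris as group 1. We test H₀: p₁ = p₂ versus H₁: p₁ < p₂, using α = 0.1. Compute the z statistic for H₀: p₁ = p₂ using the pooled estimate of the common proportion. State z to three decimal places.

z = 0.962

p̂₁ = 80/277 ≈ 0.28881, p̂₂ = 281/1080 ≈ 0.26019.
Pooled p̂ = (80+281)/(277+1080) = 361/1357 = 0.26603.
SE = √(p̂(1−p̂)(1/n₁+1/n₂)) = √(0.26603·0.73397·0.00453603) = √(0.000885693) = 0.02976.
z = (0.28881 − 0.26019)/0.02976 = 0.02862/0.02976 = 0.962.
p-value = P(Z < 0.962) ≈ 0.8319. With α = 0.1, fail to reject H₀.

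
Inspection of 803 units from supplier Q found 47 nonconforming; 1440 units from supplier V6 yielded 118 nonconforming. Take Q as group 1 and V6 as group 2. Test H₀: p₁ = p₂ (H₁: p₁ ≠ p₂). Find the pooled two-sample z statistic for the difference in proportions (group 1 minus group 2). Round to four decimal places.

p̂₁ = 47/803 ≈ 0.0585305, p̂₂ = 118/1440 ≈ 0.0819444.
Pooled p̂ = (47+118)/(803+1440) = 165/2243 = 0.0735622.
SE = √(p̂(1−p̂)(1/n₁+1/n₂)) = √(0.0735622·0.9264378·0.00193977) = √(0.000132197) = 0.0114977.
z = (0.0585305 − 0.0819444)/0.0114977 = -0.0234139/0.0114977 = -2.0364.

z = -2.0364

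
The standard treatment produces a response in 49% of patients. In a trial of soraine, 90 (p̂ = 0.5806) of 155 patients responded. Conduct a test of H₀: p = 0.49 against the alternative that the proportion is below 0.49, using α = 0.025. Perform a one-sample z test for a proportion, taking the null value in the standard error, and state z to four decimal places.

p̂ = 90/155 = 0.580645.
Under H₀, SE = √(0.49·0.51/155) = √(0.00161226) = 0.040153.
z = (0.580645 − 0.49)/0.040153 = 0.090645/0.040153 = 2.2575.
p-value = P(Z < 2.257) ≈ 0.9880. With α = 0.025, fail to reject H₀.

z = 2.2575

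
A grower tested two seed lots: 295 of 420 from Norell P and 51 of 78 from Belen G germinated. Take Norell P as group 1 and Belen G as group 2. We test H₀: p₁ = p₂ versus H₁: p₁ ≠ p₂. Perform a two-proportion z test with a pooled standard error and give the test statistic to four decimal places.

p̂₁ = 295/420 = 0.702381, p̂₂ = 51/78 = 0.653846.
Pooled p̂ = (295+51)/(420+78) = 346/498 = 0.694779.
SE = √(p̂(1−p̂)(1/n₁+1/n₂)) = √(0.694779·0.305221·0.0152015) = √(0.00322364) = 0.056777.
z = (0.702381 − 0.653846)/0.056777 = 0.048535/0.056777 = 0.8548.
p-value = 2·P(Z > 0.855) ≈ 0.3926.

z = 0.8548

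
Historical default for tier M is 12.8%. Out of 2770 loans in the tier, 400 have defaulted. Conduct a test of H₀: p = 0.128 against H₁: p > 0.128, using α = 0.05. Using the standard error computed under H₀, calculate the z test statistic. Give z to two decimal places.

p̂ = 400/2770 = 0.14440.
SE = √(p₀(1−p₀)/n) = √(0.11162/2770) = 0.00635.
z = (0.14440 − 0.128)/0.00635 = 0.01640/0.00635 = 2.58.
p-value = P(Z > 2.584) ≈ 0.0049, so at α = 0.05 we reject H₀.

z = 2.58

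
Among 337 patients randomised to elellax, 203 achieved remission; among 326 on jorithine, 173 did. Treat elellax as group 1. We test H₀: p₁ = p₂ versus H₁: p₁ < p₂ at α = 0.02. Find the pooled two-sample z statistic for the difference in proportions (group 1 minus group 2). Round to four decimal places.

p̂₁ = 203/337 = 0.6023739, p̂₂ = 173/326 = 0.5306748.
Pooled p̂ = (203+173)/(337+326) = 376/663 = 0.5671192.
SE = √(p̂(1−p̂)(1/n₁+1/n₂)) = √(0.5671192·0.4328808·0.00603484) = √(0.00148152) = 0.0384906.
z = (0.6023739 − 0.5306748)/0.0384906 = 0.0716991/0.0384906 = 1.8628.
p-value = P(Z < 1.863) ≈ 0.9688; since p > α = 0.02, fail to reject H₀.

z = 1.8628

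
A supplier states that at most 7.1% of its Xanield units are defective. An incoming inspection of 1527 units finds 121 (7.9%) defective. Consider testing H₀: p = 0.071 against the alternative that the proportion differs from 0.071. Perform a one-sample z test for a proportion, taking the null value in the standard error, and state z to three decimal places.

p̂ = 121/1527 ≈ 0.07924.
Standard error under H₀: √(0.071×0.929/1527) = 0.00657.
z = (0.07924 − 0.071)/0.00657 = 0.00824/0.00657 = 1.254.
p-value = 2·P(Z > 1.254) ≈ 0.2099.

z = 1.254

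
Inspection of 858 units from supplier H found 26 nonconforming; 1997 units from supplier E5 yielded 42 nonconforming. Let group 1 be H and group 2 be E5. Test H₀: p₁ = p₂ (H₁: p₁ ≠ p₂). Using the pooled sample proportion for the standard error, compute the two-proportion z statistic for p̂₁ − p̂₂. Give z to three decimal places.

z = 1.490

p̂₁ = 26/858 = 0.03030, p̂₂ = 42/1997 = 0.02103.
Pooled p̂ = (26+42)/(858+1997) = 68/2855 = 0.02382.
SE = √(p̂(1−p̂)(1/n₁+1/n₂)) = √(0.02382·0.97618·0.00166625) = √(3.87413e-05) = 0.00622.
z = (0.03030 − 0.02103)/0.00622 = 0.00927/0.00622 = 1.490.
p-value = 2·P(Z > 1.490) ≈ 0.1363.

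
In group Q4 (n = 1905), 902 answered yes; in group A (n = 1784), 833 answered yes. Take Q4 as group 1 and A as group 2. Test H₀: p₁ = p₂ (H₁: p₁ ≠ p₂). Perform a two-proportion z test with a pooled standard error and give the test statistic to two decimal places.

p̂₁ = 902/1905 = 0.4735, p̂₂ = 833/1784 = 0.4669.
Pooled p̂ = (902+833)/(1905+1784) = 1735/3689 = 0.4703.
SE = √(p̂(1−p̂)(1/n₁+1/n₂)) = √(0.4703·0.5297·0.00108547) = √(0.000270412) = 0.0164.
z = (0.4735 − 0.4669)/0.0164 = 0.0066/0.0164 = 0.40.

z = 0.40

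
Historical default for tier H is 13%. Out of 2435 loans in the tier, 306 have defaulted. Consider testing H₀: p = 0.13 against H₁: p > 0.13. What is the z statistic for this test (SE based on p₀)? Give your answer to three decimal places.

z = -0.636

p̂ = 306/2435 = 0.125667.
Under H₀, SE = √(0.13·0.87/2435) = √(4.64476e-05) = 0.006815.
z = (0.125667 − 0.13)/0.006815 = -0.004333/0.006815 = -0.636.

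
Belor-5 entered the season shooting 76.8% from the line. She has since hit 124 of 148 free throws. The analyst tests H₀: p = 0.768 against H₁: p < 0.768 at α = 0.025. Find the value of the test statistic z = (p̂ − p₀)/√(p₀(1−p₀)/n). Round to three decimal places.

p̂ = 124/148 ≈ 0.83784.
Under H₀, SE = √(0.768·0.232/148) = √(0.00120389) = 0.03470.
z = (0.83784 − 0.768)/0.03470 = 0.06984/0.03470 = 2.013.
p-value = P(Z < 2.013) ≈ 0.9779; since p > α = 0.025, fail to reject H₀.

z = 2.013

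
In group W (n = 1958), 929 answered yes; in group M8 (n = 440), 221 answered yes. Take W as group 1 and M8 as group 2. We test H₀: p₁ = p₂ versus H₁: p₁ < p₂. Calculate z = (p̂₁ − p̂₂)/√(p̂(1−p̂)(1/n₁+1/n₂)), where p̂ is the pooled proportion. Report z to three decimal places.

z = -1.055

p̂₁ = 929/1958 ≈ 0.47446, p̂₂ = 221/440 ≈ 0.50227.
Pooled p̂ = (929+221)/(1958+440) = 1150/2398 = 0.47957.
SE = √(0.249582 × 0.00278345) = 0.02636.
z = (0.47446 − 0.50227)/0.02636 = -0.02781/0.02636 = -1.055.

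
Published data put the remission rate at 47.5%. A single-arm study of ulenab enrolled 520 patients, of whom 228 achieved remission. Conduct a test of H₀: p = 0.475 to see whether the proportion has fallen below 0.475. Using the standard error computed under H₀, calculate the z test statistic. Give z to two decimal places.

p̂ = 228/520 ≈ 0.4385.
Under H₀, SE = √(0.475·0.525/520) = √(0.000479567) = 0.0219.
z = (0.4385 − 0.475)/0.0219 = -0.0365/0.0219 = -1.67.
p-value = P(Z < -1.668) ≈ 0.0476.

z = -1.67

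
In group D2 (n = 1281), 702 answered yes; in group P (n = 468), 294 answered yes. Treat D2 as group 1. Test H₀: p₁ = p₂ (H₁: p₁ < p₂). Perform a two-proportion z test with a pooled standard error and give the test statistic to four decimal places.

p̂₁ = 702/1281 ≈ 0.5480094, p̂₂ = 294/468 ≈ 0.6282051.
Pooled p̂ = (702+294)/(1281+468) = 996/1749 = 0.5694683.
SE = √(0.245174 × 0.00291739) = 0.0267445.
z = (0.5480094 − 0.6282051)/0.0267445 = -0.0801957/0.0267445 = -2.9986.

z = -2.9986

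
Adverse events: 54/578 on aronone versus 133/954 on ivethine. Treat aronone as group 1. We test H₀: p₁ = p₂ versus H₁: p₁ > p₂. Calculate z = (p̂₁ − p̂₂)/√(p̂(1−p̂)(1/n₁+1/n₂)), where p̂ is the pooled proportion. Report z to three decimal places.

z = -2.665

p̂₁ = 54/578 = 0.093426, p̂₂ = 133/954 = 0.139413.
Pooled p̂ = (54+133)/(578+954) = 187/1532 = 0.122063.
SE = √(p̂(1−p̂)(1/n₁+1/n₂)) = √(0.122063·0.877937·0.00277832) = √(0.000297734) = 0.017255.
z = (0.093426 − 0.139413)/0.017255 = -0.045987/0.017255 = -2.665.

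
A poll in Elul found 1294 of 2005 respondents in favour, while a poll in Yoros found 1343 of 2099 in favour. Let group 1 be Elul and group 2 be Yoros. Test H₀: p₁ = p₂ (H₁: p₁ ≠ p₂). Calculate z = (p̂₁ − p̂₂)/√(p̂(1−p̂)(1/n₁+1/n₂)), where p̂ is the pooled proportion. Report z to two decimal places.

p̂₁ = 1294/2005 = 0.6454, p̂₂ = 1343/2099 = 0.6398.
Pooled p̂ = (1294+1343)/(2005+2099) = 2637/4104 = 0.6425.
SE = √(p̂(1−p̂)(1/n₁+1/n₂)) = √(0.6425·0.3575·0.00097517) = √(0.000223978) = 0.0150.
z = (0.6454 − 0.6398)/0.0150 = 0.0056/0.0150 = 0.37.
Two-sided p-value ≈ 2·Φ(−0.371) = 0.7104.

z = 0.37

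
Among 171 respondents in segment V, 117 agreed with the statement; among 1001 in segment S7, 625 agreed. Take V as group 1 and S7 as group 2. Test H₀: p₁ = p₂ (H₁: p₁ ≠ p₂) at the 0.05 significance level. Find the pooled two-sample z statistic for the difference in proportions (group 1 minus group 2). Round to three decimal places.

p̂₁ = 117/171 = 0.68421, p̂₂ = 625/1001 = 0.62438.
Pooled p̂ = (117+625)/(171+1001) = 742/1172 = 0.63311.
SE = √(0.232283 × 0.00684695) = 0.03988.
z = (0.68421 − 0.62438)/0.03988 = 0.05983/0.03988 = 1.500.
p-value = 2·P(Z > 1.500) ≈ 0.1335; since p > α = 0.05, fail to reject H₀.

z = 1.500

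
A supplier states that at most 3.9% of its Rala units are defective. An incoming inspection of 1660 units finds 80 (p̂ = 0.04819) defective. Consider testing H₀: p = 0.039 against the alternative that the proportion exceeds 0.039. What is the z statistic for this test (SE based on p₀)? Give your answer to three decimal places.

p̂ = 80/1660 ≈ 0.04819.
Standard error under H₀: √(0.039×0.961/1660) = 0.00475.
z = (0.04819 − 0.039)/0.00475 = 0.00919/0.00475 = 1.935.
p-value = P(Z > 1.935) ≈ 0.0265.

z = 1.935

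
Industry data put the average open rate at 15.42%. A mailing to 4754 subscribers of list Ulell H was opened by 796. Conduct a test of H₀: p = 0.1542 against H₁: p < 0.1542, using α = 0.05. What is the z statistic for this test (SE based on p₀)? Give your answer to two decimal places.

z = 2.53

p̂ = 796/4754 = 0.16744.
SE = √(p₀(1−p₀)/n) = √(0.13042/4754) = 0.00524.
z = (0.16744 − 0.1542)/0.00524 = 0.01324/0.00524 = 2.53.
p-value = P(Z < 2.527) ≈ 0.9943, so at α = 0.05 we fail to reject H₀.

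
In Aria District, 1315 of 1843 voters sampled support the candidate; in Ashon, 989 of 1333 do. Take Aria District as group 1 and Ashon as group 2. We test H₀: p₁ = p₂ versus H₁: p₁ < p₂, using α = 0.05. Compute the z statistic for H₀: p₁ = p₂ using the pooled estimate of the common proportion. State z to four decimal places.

z = -1.7714

p̂₁ = 1315/1843 ≈ 0.7135106, p̂₂ = 989/1333 ≈ 0.7419355.
Pooled p̂ = (1315+989)/(1843+1333) = 2304/3176 = 0.7254408.
SE = √(0.199176 × 0.00129278) = 0.0160465.
z = (0.7135106 − 0.7419355)/0.0160465 = -0.0284249/0.0160465 = -1.7714.
p-value = P(Z < -1.771) ≈ 0.0382, so at α = 0.05 we reject H₀.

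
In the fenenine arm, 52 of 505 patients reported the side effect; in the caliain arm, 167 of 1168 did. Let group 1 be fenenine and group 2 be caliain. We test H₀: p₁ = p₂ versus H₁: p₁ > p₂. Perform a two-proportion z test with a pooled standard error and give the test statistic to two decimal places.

p̂₁ = 52/505 = 0.10297, p̂₂ = 167/1168 = 0.14298.
Pooled p̂ = (52+167)/(505+1168) = 219/1673 = 0.13090.
SE = √(0.113767 × 0.00283636) = 0.01796.
z = (0.10297 − 0.14298)/0.01796 = -0.04001/0.01796 = -2.23.

z = -2.23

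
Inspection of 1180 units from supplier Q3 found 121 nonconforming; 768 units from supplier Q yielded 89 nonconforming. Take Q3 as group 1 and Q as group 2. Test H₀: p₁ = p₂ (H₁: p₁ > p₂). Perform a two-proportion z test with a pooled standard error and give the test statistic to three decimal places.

p̂₁ = 121/1180 = 0.10254, p̂₂ = 89/768 = 0.11589.
Pooled p̂ = (121+89)/(1180+768) = 210/1948 = 0.10780.
SE = √(p̂(1−p̂)(1/n₁+1/n₂)) = √(0.10780·0.89220·0.00214954) = √(0.000206746) = 0.01438.
z = (0.10254 − 0.11589)/0.01438 = -0.01335/0.01438 = -0.928.
p-value = P(Z > -0.928) ≈ 0.8233.

z = -0.928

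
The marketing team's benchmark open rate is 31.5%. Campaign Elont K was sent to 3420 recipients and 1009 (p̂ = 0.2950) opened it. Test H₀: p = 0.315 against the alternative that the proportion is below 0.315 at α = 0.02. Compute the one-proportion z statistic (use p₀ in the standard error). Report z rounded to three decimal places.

z = -2.514

p̂ = 1009/3420 = 0.295029.
SE = √(p₀(1−p₀)/n) = √(0.21578/3420) = 0.007943.
z = (0.295029 − 0.315)/0.007943 = -0.019971/0.007943 = -2.514.
p-value = P(Z < -2.514) ≈ 0.0060. With α = 0.02, reject H₀.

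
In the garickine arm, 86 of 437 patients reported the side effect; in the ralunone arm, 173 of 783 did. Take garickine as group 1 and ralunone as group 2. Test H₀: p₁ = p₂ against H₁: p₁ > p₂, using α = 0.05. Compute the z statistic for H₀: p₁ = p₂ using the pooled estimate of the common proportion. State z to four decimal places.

p̂₁ = 86/437 = 0.196796, p̂₂ = 173/783 = 0.220945.
Pooled p̂ = (86+173)/(437+783) = 259/1220 = 0.212295.
SE = √(p̂(1−p̂)(1/n₁+1/n₂)) = √(0.212295·0.787705·0.00356547) = √(0.000596239) = 0.024418.
z = (0.196796 − 0.220945)/0.024418 = -0.024149/0.024418 = -0.9890.
p-value = P(Z > -0.989) ≈ 0.8387. With α = 0.05, fail to reject H₀.

z = -0.9890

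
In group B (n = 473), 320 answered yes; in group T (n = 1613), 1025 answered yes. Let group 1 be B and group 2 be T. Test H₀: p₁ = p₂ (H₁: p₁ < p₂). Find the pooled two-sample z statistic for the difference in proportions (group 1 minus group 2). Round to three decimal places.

z = 1.641

p̂₁ = 320/473 = 0.67653, p̂₂ = 1025/1613 = 0.63546.
Pooled p̂ = (320+1025)/(473+1613) = 1345/2086 = 0.64477.
SE = √(p̂(1−p̂)(1/n₁+1/n₂)) = √(0.64477·0.35523·0.00273413) = √(0.000626225) = 0.02502.
z = (0.67653 − 0.63546)/0.02502 = 0.04107/0.02502 = 1.641.
p-value = P(Z < 1.641) ≈ 0.9496.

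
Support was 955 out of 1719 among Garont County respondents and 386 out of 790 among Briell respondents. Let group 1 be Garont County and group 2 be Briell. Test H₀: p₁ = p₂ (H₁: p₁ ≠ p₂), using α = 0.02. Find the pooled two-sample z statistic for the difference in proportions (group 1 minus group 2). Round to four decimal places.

p̂₁ = 955/1719 = 0.5555556, p̂₂ = 386/790 = 0.4886076.
Pooled p̂ = (955+386)/(1719+790) = 1341/2509 = 0.5344759.
SE = √(0.248811 × 0.00184756) = 0.0214405.
z = (0.5555556 − 0.4886076)/0.0214405 = 0.0669480/0.0214405 = 3.1225.
Two-sided p-value ≈ 2·Φ(−3.123) = 0.0018; since p < α = 0.02, reject H₀.

z = 3.1225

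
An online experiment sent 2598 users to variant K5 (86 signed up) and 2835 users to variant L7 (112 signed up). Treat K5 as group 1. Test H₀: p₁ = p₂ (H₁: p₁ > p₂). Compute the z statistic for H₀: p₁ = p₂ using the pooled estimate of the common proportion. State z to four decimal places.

z = -1.2582

p̂₁ = 86/2598 ≈ 0.0331024, p̂₂ = 112/2835 ≈ 0.0395062.
Pooled p̂ = (86+112)/(2598+2835) = 198/5433 = 0.0364440.
SE = √(0.0351158 × 0.000737645) = 0.0050895.
z = (0.0331024 − 0.0395062)/0.0050895 = -0.0064038/0.0050895 = -1.2582.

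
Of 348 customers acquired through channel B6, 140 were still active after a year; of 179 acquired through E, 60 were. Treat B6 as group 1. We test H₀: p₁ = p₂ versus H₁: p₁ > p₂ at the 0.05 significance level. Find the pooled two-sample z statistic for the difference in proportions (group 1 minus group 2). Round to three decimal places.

p̂₁ = 140/348 ≈ 0.40230, p̂₂ = 60/179 ≈ 0.33520.
Pooled p̂ = (140+60)/(348+179) = 200/527 = 0.37951.
SE = √(0.235481 × 0.00846016) = 0.04463.
z = (0.40230 − 0.33520)/0.04463 = 0.06710/0.04463 = 1.503.
p-value = P(Z > 1.503) ≈ 0.0664, so at α = 0.05 we fail to reject H₀.

z = 1.503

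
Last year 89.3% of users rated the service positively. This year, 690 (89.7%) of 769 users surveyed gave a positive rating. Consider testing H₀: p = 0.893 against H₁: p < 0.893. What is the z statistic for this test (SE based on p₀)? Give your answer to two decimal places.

p̂ = 690/769 = 0.89727.
Standard error under H₀: √(0.893×0.107/769) = 0.01115.
z = (0.89727 − 0.893)/0.01115 = 0.00427/0.01115 = 0.38.
p-value = P(Z < 0.383) ≈ 0.6491.

z = 0.38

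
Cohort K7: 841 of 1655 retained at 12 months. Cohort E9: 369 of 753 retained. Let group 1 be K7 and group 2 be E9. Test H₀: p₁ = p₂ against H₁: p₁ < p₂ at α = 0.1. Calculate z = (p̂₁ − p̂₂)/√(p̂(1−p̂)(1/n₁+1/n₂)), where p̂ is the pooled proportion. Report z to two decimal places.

p̂₁ = 841/1655 ≈ 0.50816, p̂₂ = 369/753 ≈ 0.49004.
Pooled p̂ = (841+369)/(1655+753) = 1210/2408 = 0.50249.
SE = √(p̂(1−p̂)(1/n₁+1/n₂)) = √(0.50249·0.49751·0.00193225) = √(0.000483051) = 0.02198.
z = (0.50816 − 0.49004)/0.02198 = 0.01812/0.02198 = 0.82.
p-value = P(Z < 0.824) ≈ 0.7951, so at α = 0.1 we fail to reject H₀.

z = 0.82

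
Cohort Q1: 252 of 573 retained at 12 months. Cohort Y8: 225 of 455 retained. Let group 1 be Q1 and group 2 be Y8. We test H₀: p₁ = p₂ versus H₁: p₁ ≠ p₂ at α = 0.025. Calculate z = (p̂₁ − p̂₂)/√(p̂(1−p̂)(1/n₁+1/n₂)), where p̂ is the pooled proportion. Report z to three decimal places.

p̂₁ = 252/573 ≈ 0.43979, p̂₂ = 225/455 ≈ 0.49451.
Pooled p̂ = (252+225)/(573+455) = 477/1028 = 0.46401.
SE = √(0.248705 × 0.003943) = 0.03132.
z = (0.43979 − 0.49451)/0.03132 = -0.05472/0.03132 = -1.747.
Two-sided p-value ≈ 2·Φ(−1.747) = 0.0806; since p > α = 0.025, fail to reject H₀.

z = -1.747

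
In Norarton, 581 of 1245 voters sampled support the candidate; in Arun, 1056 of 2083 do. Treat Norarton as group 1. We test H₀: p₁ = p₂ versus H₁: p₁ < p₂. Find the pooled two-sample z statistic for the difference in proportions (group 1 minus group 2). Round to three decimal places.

z = -2.250

p̂₁ = 581/1245 = 0.46667, p̂₂ = 1056/2083 = 0.50696.
Pooled p̂ = (581+1056)/(1245+2083) = 1637/3328 = 0.49189.
SE = √(0.249934 × 0.00128329) = 0.01791.
z = (0.46667 − 0.50696)/0.01791 = -0.04029/0.01791 = -2.250.
p-value = P(Z < -2.250) ≈ 0.0122.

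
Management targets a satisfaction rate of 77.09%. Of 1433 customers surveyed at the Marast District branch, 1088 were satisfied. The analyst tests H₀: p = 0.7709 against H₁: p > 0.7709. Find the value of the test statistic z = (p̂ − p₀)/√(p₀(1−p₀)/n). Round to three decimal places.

p̂ = 1088/1433 = 0.75925.
Under H₀, SE = √(0.7709·0.2291/1433) = √(0.000123247) = 0.01110.
z = (0.75925 − 0.7709)/0.01110 = -0.01165/0.01110 = -1.050.

z = -1.050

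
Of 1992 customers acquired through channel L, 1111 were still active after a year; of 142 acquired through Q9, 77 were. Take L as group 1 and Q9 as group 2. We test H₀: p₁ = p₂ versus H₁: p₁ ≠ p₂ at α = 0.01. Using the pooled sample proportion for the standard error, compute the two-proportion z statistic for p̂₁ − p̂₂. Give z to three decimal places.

z = 0.359

p̂₁ = 1111/1992 ≈ 0.55773, p̂₂ = 77/142 ≈ 0.54225.
Pooled p̂ = (1111+77)/(1992+142) = 1188/2134 = 0.55670.
SE = √(p̂(1−p̂)(1/n₁+1/n₂)) = √(0.55670·0.44330·0.00754426) = √(0.00186181) = 0.04315.
z = (0.55773 − 0.54225)/0.04315 = 0.01548/0.04315 = 0.359.
p-value = 2·P(Z > 0.359) ≈ 0.7198; since p > α = 0.01, fail to reject H₀.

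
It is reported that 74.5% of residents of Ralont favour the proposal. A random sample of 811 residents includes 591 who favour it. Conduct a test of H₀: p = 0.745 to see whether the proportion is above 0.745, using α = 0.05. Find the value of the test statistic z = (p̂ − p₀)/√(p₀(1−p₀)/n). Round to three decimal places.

z = -1.063

p̂ = 591/811 ≈ 0.72873.
Under H₀, SE = √(0.745·0.255/811) = √(0.000234248) = 0.01531.
z = (0.72873 − 0.745)/0.01531 = -0.01627/0.01531 = -1.063.
p-value = P(Z > -1.063) ≈ 0.8561. With α = 0.05, fail to reject H₀.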